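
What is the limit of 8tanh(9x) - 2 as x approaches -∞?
Evaluate the dominant behaviour as x → -∞; each term tends to a finite value or vanishes.
Limit = -10.

Final answer: -10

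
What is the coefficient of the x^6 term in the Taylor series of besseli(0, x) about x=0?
Expand to order 6: besseli(0, x) = x^6/2304 + x^4/64 + x^2/4 + 1 + O(x^7).
The coefficient of x^6 is 1/2304.

Final answer: 1/2304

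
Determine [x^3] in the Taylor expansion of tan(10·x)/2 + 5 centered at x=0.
Expand to order 3: tan(10·x)/2 + 5 = 500·x^3/3 + 5·x + 5 + O(x^4).
The coefficient of x^3 is 500/3.

Final answer: 500/3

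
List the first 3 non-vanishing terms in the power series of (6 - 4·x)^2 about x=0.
16·x^2 - 48·x + 36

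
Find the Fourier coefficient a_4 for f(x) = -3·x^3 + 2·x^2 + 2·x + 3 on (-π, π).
a_4 = (1/π) ∫_{-π}^{π} f(x)·cos(4x) dx.
Evaluate the integral (use parity and integration by parts as needed): a_4 = 1/2.

Final answer: 1/2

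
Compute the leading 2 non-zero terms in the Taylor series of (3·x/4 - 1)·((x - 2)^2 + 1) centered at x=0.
31·x/4 - 5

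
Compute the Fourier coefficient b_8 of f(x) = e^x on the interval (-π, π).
b_8 = (1/π) ∫_{-π}^{π} f(x)·sin(8x) dx.
Evaluate the integral (use parity and integration by parts as needed): b_8 = (8 - 8·e^(2·π))·e^(-π)/(65·π).

Final answer: (8 - 8·e^(2·π))·e^(-π)/(65·π)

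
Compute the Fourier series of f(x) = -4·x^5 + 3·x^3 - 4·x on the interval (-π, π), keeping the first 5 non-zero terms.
(-1004 - 8·π^4 + 166·π^2)·sin(x) + (-23·π^2 + 77/2 + 4·π^4)·sin(2·x) + (-8·π^4/3 - 644/81 + 214·π^2/27)·sin(3·x) + (-4·π^2 + 7/2 + 2·π^4)·sin(4·x) + (-8·π^4/5 - 1372/625 + 62·π^2/25)·sin(5·x)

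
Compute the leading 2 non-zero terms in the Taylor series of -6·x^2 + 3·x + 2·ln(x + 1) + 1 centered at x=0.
5·x + 1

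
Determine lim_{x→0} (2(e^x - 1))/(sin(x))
Both numerator and denominator → 0 as x → 0; this is a 0/0 indeterminate form.
Expand each to leading order near x = 0: numerator ~ 2·x, denominator ~ x.
The limit of the ratio is 2.

Final answer: 2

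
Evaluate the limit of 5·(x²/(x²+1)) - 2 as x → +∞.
Evaluate the dominant behaviour as x → +∞; each term tends to a finite value or vanishes.
Limit = 3.

Final answer: 3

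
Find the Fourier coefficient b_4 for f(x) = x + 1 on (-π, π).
b_4 = (1/π) ∫_{-π}^{π} f(x)·sin(4x) dx.
Evaluate the integral (use parity and integration by parts as needed): b_4 = -1/2.

Final answer: -1/2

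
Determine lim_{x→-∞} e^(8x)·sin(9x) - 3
Evaluate the dominant behaviour as x → -∞; each term tends to a finite value or vanishes.
Limit = -3.

Final answer: -3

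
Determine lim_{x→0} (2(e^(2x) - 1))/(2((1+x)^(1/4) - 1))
Both numerator and denominator → 0 as x → 0; this is a 0/0 indeterminate form.
Expand each to leading order near x = 0: numerator ~ 4·x, denominator ~ x/2.
The limit of the ratio is 8.

Final answer: 8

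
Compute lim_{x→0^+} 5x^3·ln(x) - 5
The product is a 0·∞ indeterminate form at x → 0⁺.
Rewrite the product as 5·ln(x) / x^(-3) and apply L'Hôpital, or use the standard hierarchy x^(-3) ≫ |ln x| as x → 0⁺.
The indeterminate product → 0, so the limit = -5.

Final answer: -5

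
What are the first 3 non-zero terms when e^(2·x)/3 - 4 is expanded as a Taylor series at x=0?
2·x^2/3 + 2·x/3 - 11/3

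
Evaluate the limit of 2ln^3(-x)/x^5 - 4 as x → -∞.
The quotient is an ∞/∞ indeterminate form as x → -∞.
Compare growth rates of the dominant terms (exponentials ≫ polynomials ≫ logarithms), or apply L'Hôpital's rule; the quotient → 0.
Adding the constant: 0 - 4 = -4. Limit = -4.

Final answer: -4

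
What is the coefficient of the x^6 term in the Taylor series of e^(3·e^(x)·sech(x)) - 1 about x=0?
Expand to order 6: e^(3·e^(x)·sech(x)) - 1 = -143·x^6·e^(3)/80 - 83·x^5·e^(3)/40 + 3·x^4·e^(3)/8 + 7·x^3·e^(3)/2 + 9·x^2·e^(3)/2 + 3·x·e^(3) - 1 + e^(3) + O(x^7).
The coefficient of x^6 is -143·e^(3)/80.

Final answer: -143·e^(3)/80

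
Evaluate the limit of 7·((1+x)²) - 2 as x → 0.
Direct substitution at x = 0 gives 5.

Final answer: 5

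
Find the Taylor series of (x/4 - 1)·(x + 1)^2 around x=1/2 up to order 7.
-63/32 - 33·(x - 1/2)/16 - (x - 1/2)^2/8 + (x - 1/2)^3/4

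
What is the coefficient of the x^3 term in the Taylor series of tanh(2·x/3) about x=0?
Expand to order 3: tanh(2·x/3) = -8·x^3/81 + 2·x/3 + O(x^4).
The coefficient of x^3 is -8/81.

Final answer: -8/81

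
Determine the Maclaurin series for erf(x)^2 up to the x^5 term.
-8·x^4/(3·π) + 4·x^2/π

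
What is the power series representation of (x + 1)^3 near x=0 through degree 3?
x^3 + 3·x^2 + 3·x + 1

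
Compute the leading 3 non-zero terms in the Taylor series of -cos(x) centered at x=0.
-x^4/24 + x^2/2 - 1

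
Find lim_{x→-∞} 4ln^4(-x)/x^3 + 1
The quotient is an ∞/∞ indeterminate form as x → -∞.
Compare growth rates of the dominant terms (exponentials ≫ polynomials ≫ logarithms), or apply L'Hôpital's rule; the quotient → 0.
Adding the constant: 0 + 1 = 1. Limit = 1.

Final answer: 1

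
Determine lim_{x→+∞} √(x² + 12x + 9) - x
As x → +∞: multiply by the conjugate to get (12x+9)/(√(x²+12x+9)+x); the denominator ~ 2x, so the limit is 12/2 = 6.
Limit = 6.

Final answer: 6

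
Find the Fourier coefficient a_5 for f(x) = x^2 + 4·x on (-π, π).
a_5 = (1/π) ∫_{-π}^{π} f(x)·cos(5x) dx.
Evaluate the integral (use parity and integration by parts as needed): a_5 = -4/25.

Final answer: -4/25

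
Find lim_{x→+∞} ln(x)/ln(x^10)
This is an ∞/∞ indeterminate form as x → +∞.
Write ln(x^10) = 10·ln(x), reducing the quotient to 1/10.
Limit = 1/10.

Final answer: 1/10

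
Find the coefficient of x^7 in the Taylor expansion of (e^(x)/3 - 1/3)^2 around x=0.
Expand to order 7: (e^(x)/3 - 1/3)^2 = x^7/360 + 31·x^6/3240 + x^5/36 + 7·x^4/108 + x^3/9 + x^2/9 + O(x^8).
The coefficient of x^7 is 1/360.

Final answer: 1/360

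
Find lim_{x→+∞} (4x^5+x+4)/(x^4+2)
This is an ∞/∞ indeterminate form as x → +∞.
Divide numerator and denominator by x^5 and let the lower-order terms vanish; the numerator's degree 5 exceeds the denominator's degree 4, so the quotient diverges.
Limit = ∞.

Final answer: ∞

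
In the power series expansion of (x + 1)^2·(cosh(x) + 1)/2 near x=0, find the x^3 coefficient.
Expand to order 3: (x + 1)^2·(cosh(x) + 1)/2 = x^3/2 + 5·x^2/4 + 2·x + 1 + O(x^4).
The coefficient of x^3 is 1/2.

Final answer: 1/2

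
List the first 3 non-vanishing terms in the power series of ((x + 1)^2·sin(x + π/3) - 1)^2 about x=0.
x^2·(-1 + √(3)/2)^2·(2/(-1 + √(3)/2) + √(3)/(2·(-1 + √(3)/2)) + (√(3)/(-1 + √(3)/2) + 1/(2·(-1 + √(3)/2)))^2) + x·(-1 + √(3)/2)^2·(2·√(3)/(-1 + √(3)/2) + 1/(-1 + √(3)/2)) + (-1 + √(3)/2)^2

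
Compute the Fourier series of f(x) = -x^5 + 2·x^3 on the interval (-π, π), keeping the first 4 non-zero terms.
(-264 - 2·π^4 + 44·π^2)·sin(x) + (-7·π^2 + 21/2 + π^4)·sin(2·x) + (-2·π^4/3 - 152/81 + 76·π^2/27)·sin(3·x) + (-13·π^2/8 + 39/64 + π^4/2)·sin(4·x)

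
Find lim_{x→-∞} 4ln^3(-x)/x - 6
The quotient is an ∞/∞ indeterminate form as x → -∞.
Compare growth rates of the dominant terms (exponentials ≫ polynomials ≫ logarithms), or apply L'Hôpital's rule; the quotient → 0.
Adding the constant: 0 - 6 = -6. Limit = -6.

Final answer: -6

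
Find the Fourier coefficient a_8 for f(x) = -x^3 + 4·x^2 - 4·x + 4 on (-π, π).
a_8 = (1/π) ∫_{-π}^{π} f(x)·cos(8x) dx.
Evaluate the integral (use parity and integration by parts as needed): a_8 = 1/4.

Final answer: 1/4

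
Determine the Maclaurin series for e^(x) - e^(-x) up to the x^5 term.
x^5/60 + x^3/3 + 2·x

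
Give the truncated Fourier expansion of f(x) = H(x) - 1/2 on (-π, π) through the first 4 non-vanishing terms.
2·sin(x)/π + 2·sin(3·x)/(3·π) + 2·sin(5·x)/(5·π) + 2·sin(7·x)/(7·π)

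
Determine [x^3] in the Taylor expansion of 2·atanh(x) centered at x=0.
Expand to order 3: 2·atanh(x) = 2·x^3/3 + 2·x + O(x^4).
The coefficient of x^3 is 2/3.

Final answer: 2/3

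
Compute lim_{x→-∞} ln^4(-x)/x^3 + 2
The quotient is an ∞/∞ indeterminate form as x → -∞.
Compare growth rates of the dominant terms (exponentials ≫ polynomials ≫ logarithms), or apply L'Hôpital's rule; the quotient → 0.
Adding the constant: 0 + 2 = 2. Limit = 2.

Final answer: 2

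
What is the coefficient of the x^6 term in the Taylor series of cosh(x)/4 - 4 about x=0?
Expand to order 6: cosh(x)/4 - 4 = x^6/2880 + x^4/96 + x^2/8 - 15/4 + O(x^7).
The coefficient of x^6 is 1/2880.

Final answer: 1/2880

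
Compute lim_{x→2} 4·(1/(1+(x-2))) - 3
Direct substitution at x = 2 gives 1.

Final answer: 1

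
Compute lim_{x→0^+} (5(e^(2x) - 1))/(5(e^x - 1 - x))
Both numerator and denominator → 0 as x → 0^+; this is a 0/0 indeterminate form.
Expand each to leading order near x = 0: numerator ~ 10·x, denominator ~ 5·x^2/2.
The limit of the ratio is ∞.

Final answer: ∞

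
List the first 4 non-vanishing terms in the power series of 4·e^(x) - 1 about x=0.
2·x^3/3 + 2·x^2 + 4·x + 3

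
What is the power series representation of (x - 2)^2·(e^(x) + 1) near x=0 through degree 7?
x^7/280 + x^6/72 + x^5/30 - x^3/3 - 4·x + 8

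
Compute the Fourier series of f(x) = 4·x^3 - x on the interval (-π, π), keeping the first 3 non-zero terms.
(-50 + 8·π^2)·sin(x) + (7 - 4·π^2)·sin(2·x) + (-22/9 + 8·π^2/3)·sin(3·x)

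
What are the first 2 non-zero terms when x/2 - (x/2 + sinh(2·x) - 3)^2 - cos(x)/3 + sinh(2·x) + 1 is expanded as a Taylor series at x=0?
35·x/2 - 25/3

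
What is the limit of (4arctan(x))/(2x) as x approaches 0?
Both numerator and denominator → 0 as x → 0; this is a 0/0 indeterminate form.
Expand each to leading order near x = 0: numerator ~ 4·x, denominator ~ 2·x.
The limit of the ratio is 2.

Final answer: 2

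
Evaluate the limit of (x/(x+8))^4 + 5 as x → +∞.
As x → +∞: x/(x+8) = 1/(1 + 8/x) → 1, and the 4th power of a limit-1 base also → 1; with the additive constant, 1 + 5 = 6.
Limit = 6.

Final answer: 6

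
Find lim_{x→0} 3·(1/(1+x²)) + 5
Direct substitution at x = 0 gives 8.

Final answer: 8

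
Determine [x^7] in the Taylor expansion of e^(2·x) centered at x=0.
Expand to order 7: e^(2·x) = 8·x^7/315 + 4·x^6/45 + 4·x^5/15 + 2·x^4/3 + 4·x^3/3 + 2·x^2 + 2·x + 1 + O(x^8).
The coefficient of x^7 is 8/315.

Final answer: 8/315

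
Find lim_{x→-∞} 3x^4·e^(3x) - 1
The product is a 0·∞ indeterminate form at x → -∞.
Rewrite the product as 3x^4 / e^(-3x) (an ∞/∞ form) and apply L'Hôpital, or use the standard hierarchy e^(3|x|) ≫ |x^4| as x → -∞.
The indeterminate product → 0, so the limit = -1.

Final answer: -1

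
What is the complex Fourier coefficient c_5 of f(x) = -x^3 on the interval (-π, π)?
Compute the real Fourier coefficients first: a_5 = 0, b_5 = 12/125 - 2·π^2/5.
Then c_5 = (a_5 − i·b_5)/2 = -6·i/125 + i·π^2/5.

Final answer: -6·i/125 + i·π^2/5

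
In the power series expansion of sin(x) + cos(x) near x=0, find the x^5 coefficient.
Expand to order 5: sin(x) + cos(x) = x^5/120 + x^4/24 - x^3/6 - x^2/2 + x + 1 + O(x^6).
The coefficient of x^5 is 1/120.

Final answer: 1/120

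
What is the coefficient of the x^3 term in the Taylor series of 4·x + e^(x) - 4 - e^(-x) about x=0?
Expand to order 3: 4·x + e^(x) - 4 - e^(-x) = x^3/3 + 6·x - 4 + O(x^4).
The coefficient of x^3 is 1/3.

Final answer: 1/3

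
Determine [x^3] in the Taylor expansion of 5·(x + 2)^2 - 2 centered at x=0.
Expand to order 3: 5·(x + 2)^2 - 2 = 5·x^2 + 20·x + 18 + O(x^4).
The coefficient of x^3 is 0.

Final answer: 0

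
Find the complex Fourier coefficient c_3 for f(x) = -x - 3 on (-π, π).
Compute the real Fourier coefficients first: a_3 = 0, b_3 = -2/3.
Then c_3 = (a_3 − i·b_3)/2 = i/3.

Final answer: i/3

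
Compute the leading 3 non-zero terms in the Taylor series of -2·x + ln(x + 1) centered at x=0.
x^3/3 - x^2/2 - x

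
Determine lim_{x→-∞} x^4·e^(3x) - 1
The product is a 0·∞ indeterminate form at x → -∞.
Rewrite the product as x^4 / e^(-3x) (an ∞/∞ form) and apply L'Hôpital, or use the standard hierarchy e^(3|x|) ≫ |x^4| as x → -∞.
The indeterminate product → 0, so the limit = -1.

Final answer: -1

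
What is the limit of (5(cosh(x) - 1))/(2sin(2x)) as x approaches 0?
Both numerator and denominator → 0 as x → 0; this is a 0/0 indeterminate form.
Expand each to leading order near x = 0: numerator ~ 5·x^2/2, denominator ~ 4·x.
The limit of the ratio is 0.

Final answer: 0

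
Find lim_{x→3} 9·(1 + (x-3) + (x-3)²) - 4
Direct substitution at x = 3 gives 5.

Final answer: 5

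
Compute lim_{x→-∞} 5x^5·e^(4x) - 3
The product is a 0·∞ indeterminate form at x → -∞.
Rewrite the product as 5x^5 / e^(-4x) (an ∞/∞ form) and apply L'Hôpital, or use the standard hierarchy e^(4|x|) ≫ |x^5| as x → -∞.
The indeterminate product → 0, so the limit = -3.

Final answer: -3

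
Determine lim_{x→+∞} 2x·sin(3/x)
As x → +∞: let u = 3/x → 0⁺; then 2·x·sin(3/x) = 2·3·sin(u)/u → 2·3·1 = 6.
Limit = 6.

Final answer: 6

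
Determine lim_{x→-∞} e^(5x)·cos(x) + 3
Evaluate the dominant behaviour as x → -∞; each term tends to a finite value or vanishes.
Limit = 3.

Final answer: 3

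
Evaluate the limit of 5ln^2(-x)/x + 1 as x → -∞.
The quotient is an ∞/∞ indeterminate form as x → -∞.
Compare growth rates of the dominant terms (exponentials ≫ polynomials ≫ logarithms), or apply L'Hôpital's rule; the quotient → 0.
Adding the constant: 0 + 1 = 1. Limit = 1.

Final answer: 1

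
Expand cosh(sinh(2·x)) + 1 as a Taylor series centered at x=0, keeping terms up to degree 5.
10·x^4/3 + 2·x^2 + 2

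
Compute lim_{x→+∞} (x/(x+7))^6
As x → +∞: x/(x+7) = 1/(1 + 7/x) → 1, and the 6th power of a limit-1 base also → 1.
Limit = 1.

Final answer: 1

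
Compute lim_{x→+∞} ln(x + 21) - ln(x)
This is an ∞ − ∞ indeterminate form.
Combine the logarithms: ln(x+21) − ln(x) = ln((x+21)/(x)) = ln(1 + 21/(x)) → ln(1) = 0.
Limit = 0.

Final answer: 0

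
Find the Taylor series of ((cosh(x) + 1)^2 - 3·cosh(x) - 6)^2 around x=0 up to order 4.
-8·x^4/3 - 5·x^2 + 25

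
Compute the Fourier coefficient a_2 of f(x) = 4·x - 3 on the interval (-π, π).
a_2 = (1/π) ∫_{-π}^{π} f(x)·cos(2x) dx.
Evaluate the integral (use parity and integration by parts as needed): a_2 = 0.

Final answer: 0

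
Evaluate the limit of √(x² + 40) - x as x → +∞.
This is an ∞ − ∞ indeterminate form.
Multiply and divide by the conjugate √(x²+40) + x; the x² terms cancel, leaving 40/(√(x²+40)+x) → 0.
Limit = 0.

Final answer: 0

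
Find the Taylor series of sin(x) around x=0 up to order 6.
x^5/120 - x^3/6 + x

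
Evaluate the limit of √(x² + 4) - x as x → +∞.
This is an ∞ − ∞ indeterminate form.
Multiply and divide by the conjugate √(x²+4) + x; the x² terms cancel, leaving 4/(√(x²+4)+x) → 0.
Limit = 0.

Final answer: 0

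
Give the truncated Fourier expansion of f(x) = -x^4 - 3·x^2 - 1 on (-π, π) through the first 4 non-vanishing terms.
(-36 + 8·π^2)·cos(x) - 2·π^2·cos(2·x) + (20/27 + 8·π^2/9)·cos(3·x) - π^4/5 - π^2 - 1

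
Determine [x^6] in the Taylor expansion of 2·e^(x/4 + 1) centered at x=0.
Expand to order 6: 2·e^(x/4 + 1) = e·x^6/1474560 + e·x^5/61440 + e·x^4/3072 + e·x^3/192 + e·x^2/16 + e·x/2 + 2·e + O(x^7).
The coefficient of x^6 is e/1474560.

Final answer: e/1474560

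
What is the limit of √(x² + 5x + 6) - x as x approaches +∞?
This is an ∞ − ∞ indeterminate form.
Multiply and divide by the conjugate √(x²+5x + 6) + x; the x² terms cancel, leaving (5x + 6)/(√(x²+5x + 6)+x) → 5/2.
Limit = 5/2.

Final answer: 5/2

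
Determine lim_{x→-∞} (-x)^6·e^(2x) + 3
The product is a 0·∞ indeterminate form at x → -∞.
Rewrite the product as (-x)^6 / e^(-2x) (an ∞/∞ form) and apply L'Hôpital, or use the standard hierarchy e^(2|x|) ≫ |(-x)^6| as x → -∞.
The indeterminate product → 0, so the limit = 3.

Final answer: 3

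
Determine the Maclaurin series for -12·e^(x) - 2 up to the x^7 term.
-x^7/420 - x^6/60 - x^5/10 - x^4/2 - 2·x^3 - 6·x^2 - 12·x - 14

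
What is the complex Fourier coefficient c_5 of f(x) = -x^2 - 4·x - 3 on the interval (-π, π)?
Compute the real Fourier coefficients first: a_5 = 4/25, b_5 = -8/5.
Then c_5 = (a_5 − i·b_5)/2 = 2/25 + 4·i/5.

Final answer: 2/25 + 4·i/5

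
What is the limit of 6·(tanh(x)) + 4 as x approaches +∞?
Evaluate the dominant behaviour as x → +∞; each term tends to a finite value or vanishes.
Limit = 10.

Final answer: 10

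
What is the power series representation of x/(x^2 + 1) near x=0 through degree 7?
-x^7 + x^5 - x^3 + x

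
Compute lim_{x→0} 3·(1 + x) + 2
Direct substitution at x = 0 gives 5.

Final answer: 5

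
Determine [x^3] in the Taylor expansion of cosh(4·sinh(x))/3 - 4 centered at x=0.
Expand to order 3: cosh(4·sinh(x))/3 - 4 = 8·x^2/3 - 11/3 + O(x^4).
The coefficient of x^3 is 0.

Final answer: 0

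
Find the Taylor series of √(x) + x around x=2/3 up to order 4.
2/3 + √(6)/3 + (√(6)/4 + 1)·(x - 2/3) - 3·√(6)·(x - 2/3)^2/32 + 9·√(6)·(x - 2/3)^3/128 - 135·√(6)·(x - 2/3)^4/2048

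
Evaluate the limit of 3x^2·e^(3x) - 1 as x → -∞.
The product is a 0·∞ indeterminate form at x → -∞.
Rewrite the product as 3x^2 / e^(-3x) (an ∞/∞ form) and apply L'Hôpital, or use the standard hierarchy e^(3|x|) ≫ |x^2| as x → -∞.
The indeterminate product → 0, so the limit = -1.

Final answer: -1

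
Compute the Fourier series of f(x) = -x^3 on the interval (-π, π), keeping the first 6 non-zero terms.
(12 - 2·π^2)·sin(x) + (-3/2 + π^2)·sin(2·x) + (4/9 - 2·π^2/3)·sin(3·x) + (-3/16 + π^2/2)·sin(4·x) + (12/125 - 2·π^2/5)·sin(5·x) + (-1/18 + π^2/3)·sin(6·x)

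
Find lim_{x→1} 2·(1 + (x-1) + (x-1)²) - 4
Direct substitution at x = 1 gives -2.

Final answer: -2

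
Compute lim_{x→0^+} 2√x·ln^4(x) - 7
The product is a 0·∞ indeterminate form at x → 0⁺.
Rewrite the product as 2·ln^4(x) / x^(-1/2) and apply L'Hôpital, or use the standard hierarchy x^(-1/2) ≫ |ln x|^4 as x → 0⁺.
The indeterminate product → 0, so the limit = -7.

Final answer: -7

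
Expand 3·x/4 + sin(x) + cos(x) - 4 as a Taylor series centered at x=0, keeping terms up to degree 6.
-x^6/720 + x^5/120 + x^4/24 - x^3/6 - x^2/2 + 7·x/4 - 3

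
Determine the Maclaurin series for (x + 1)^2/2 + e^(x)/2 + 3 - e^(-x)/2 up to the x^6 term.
x^5/120 + x^3/6 + x^2/2 + 2·x + 7/2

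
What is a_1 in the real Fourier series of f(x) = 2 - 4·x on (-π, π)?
a_1 = (1/π) ∫_{-π}^{π} f(x)·cos(1x) dx.
Evaluate the integral (use parity and integration by parts as needed): a_1 = 0.

Final answer: 0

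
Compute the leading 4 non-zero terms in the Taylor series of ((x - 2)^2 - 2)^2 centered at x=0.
-8·x^3 + 20·x^2 - 16·x + 4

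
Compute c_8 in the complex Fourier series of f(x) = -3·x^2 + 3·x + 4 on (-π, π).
Compute the real Fourier coefficients first: a_8 = -3/16, b_8 = -3/4.
Then c_8 = (a_8 − i·b_8)/2 = -3/32 + 3·i/8.

Final answer: -3/32 + 3·i/8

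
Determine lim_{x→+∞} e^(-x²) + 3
Evaluate the dominant behaviour as x → +∞; each term tends to a finite value or vanishes.
Limit = 3.

Final answer: 3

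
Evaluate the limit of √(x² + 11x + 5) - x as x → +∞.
This is an ∞ − ∞ indeterminate form.
Multiply and divide by the conjugate √(x²+11x + 5) + x; the x² terms cancel, leaving (11x + 5)/(√(x²+11x + 5)+x) → 11/2.
Limit = 11/2.

Final answer: 11/2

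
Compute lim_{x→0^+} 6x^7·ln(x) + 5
The product is a 0·∞ indeterminate form at x → 0⁺.
Rewrite the product as 6·ln(x) / x^(-7) and apply L'Hôpital, or use the standard hierarchy x^(-7) ≫ |ln x| as x → 0⁺.
The indeterminate product → 0, so the limit = 5.

Final answer: 5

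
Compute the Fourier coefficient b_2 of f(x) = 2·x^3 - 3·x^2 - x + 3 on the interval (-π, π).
b_2 = (1/π) ∫_{-π}^{π} f(x)·sin(2x) dx.
Evaluate the integral (use parity and integration by parts as needed): b_2 = 4 - 2·π^2.

Final answer: 4 - 2·π^2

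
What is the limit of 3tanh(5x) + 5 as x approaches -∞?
Evaluate the dominant behaviour as x → -∞; each term tends to a finite value or vanishes.
Limit = 2.

Final answer: 2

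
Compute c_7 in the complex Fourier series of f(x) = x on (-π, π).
Compute the real Fourier coefficients first: a_7 = 0, b_7 = 2/7.
Then c_7 = (a_7 − i·b_7)/2 = -i/7.

Final answer: -i/7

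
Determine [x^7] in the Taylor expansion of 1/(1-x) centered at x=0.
Expand to order 7: 1/(1-x) = x^7 + x^6 + x^5 + x^4 + x^3 + x^2 + x + 1 + O(x^8).
The coefficient of x^7 is 1.

Final answer: 1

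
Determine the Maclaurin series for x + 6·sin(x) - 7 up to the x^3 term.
-x^3 + 7·x - 7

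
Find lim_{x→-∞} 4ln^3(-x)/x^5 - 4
The quotient is an ∞/∞ indeterminate form as x → -∞.
Compare growth rates of the dominant terms (exponentials ≫ polynomials ≫ logarithms), or apply L'Hôpital's rule; the quotient → 0.
Adding the constant: 0 - 4 = -4. Limit = -4.

Final answer: -4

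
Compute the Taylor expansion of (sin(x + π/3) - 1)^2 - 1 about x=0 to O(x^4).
x^3·(-1 + √(3)/2)^2·(-√(3)/(4·(-1 + √(3)/2)^2) - 1/(6·(-1 + √(3)/2))) + x^2·(-1 + √(3)/2)^2·(-√(3)/(2·(-1 + √(3)/2)) + 1/(4·(-1 + √(3)/2)^2)) + x·(-1 + √(3)/2) - 1 + (-1 + √(3)/2)^2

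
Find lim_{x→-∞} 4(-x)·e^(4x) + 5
The product is a 0·∞ indeterminate form at x → -∞.
Rewrite the product as 4(-x) / e^(-4x) (an ∞/∞ form) and apply L'Hôpital, or use the standard hierarchy e^(4|x|) ≫ |(-x)| as x → -∞.
The indeterminate product → 0, so the limit = 5.

Final answer: 5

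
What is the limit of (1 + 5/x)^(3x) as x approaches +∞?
As x → +∞: write (1 + 5/x)^(3x) = ((1 + 5/x)^x)^3 → (e^5)^3 = e^15.
Limit = e^(15).

Final answer: e^(15)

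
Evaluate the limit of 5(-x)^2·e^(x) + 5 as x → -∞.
The product is a 0·∞ indeterminate form at x → -∞.
Rewrite the product as 5(-x)^2 / e^(-x) (an ∞/∞ form) and apply L'Hôpital, or use the standard hierarchy e^(|x|) ≫ |(-x)^2| as x → -∞.
The indeterminate product → 0, so the limit = 5.

Final answer: 5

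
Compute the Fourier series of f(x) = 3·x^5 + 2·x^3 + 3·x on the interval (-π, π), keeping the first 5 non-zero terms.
(-116·π^2 + 6·π^4 + 702)·sin(x) + (-3·π^4 - 45/2 + 13·π^2)·sin(2·x) + (-28·π^2/9 + 110/27 + 2·π^4)·sin(3·x) + (-3·π^4/2 - 117/64 + 7·π^2/8)·sin(4·x) + (-4·π^2/25 + 774/625 + 6·π^4/5)·sin(5·x)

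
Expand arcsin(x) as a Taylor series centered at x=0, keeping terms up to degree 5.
3·x^5/40 + x^3/6 + x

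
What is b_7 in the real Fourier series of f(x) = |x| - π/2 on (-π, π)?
b_7 = (1/π) ∫_{-π}^{π} f(x)·sin(7x) dx.
Evaluate the integral (use parity and integration by parts as needed): b_7 = 0.

Final answer: 0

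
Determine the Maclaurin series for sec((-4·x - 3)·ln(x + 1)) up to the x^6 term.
331·x^6/3 + 111·x^5/2 + 17·x^4 + 15·x^3/2 + 9·x^2/2 + 1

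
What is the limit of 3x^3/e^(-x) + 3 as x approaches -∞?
The quotient is an ∞/∞ indeterminate form as x → -∞.
Compare growth rates of the dominant terms (exponentials ≫ polynomials ≫ logarithms), or apply L'Hôpital's rule; the quotient → 0.
Adding the constant: 0 + 3 = 3. Limit = 3.

Final answer: 3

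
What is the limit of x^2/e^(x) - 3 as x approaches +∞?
The quotient is an ∞/∞ indeterminate form as x → +∞.
The exponential denominator e^(x) dominates the polynomial numerator (e^x ≫ x^2 as x → ∞), so the quotient → 0.
Adding the constant: 0 - 3 = -3. Limit = -3.

Final answer: -3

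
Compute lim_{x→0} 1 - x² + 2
Direct substitution at x = 0 gives 3.

Final answer: 3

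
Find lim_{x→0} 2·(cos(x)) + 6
Direct substitution at x = 0 gives 8.

Final answer: 8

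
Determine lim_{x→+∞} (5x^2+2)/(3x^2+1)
This is an ∞/∞ indeterminate form as x → +∞.
Divide numerator and denominator by x^2 and let the lower-order terms vanish; the leading terms give 5/3.
Limit = 5/3.

Final answer: 5/3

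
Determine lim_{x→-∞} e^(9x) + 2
Evaluate the dominant behaviour as x → -∞; each term tends to a finite value or vanishes.
Limit = 2.

Final answer: 2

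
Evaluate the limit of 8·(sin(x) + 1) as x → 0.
Direct substitution at x = 0 gives 8.

Final answer: 8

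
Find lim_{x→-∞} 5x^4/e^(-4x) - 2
The quotient is an ∞/∞ indeterminate form as x → -∞.
Compare growth rates of the dominant terms (exponentials ≫ polynomials ≫ logarithms), or apply L'Hôpital's rule; the quotient → 0.
Adding the constant: 0 - 2 = -2. Limit = -2.

Final answer: -2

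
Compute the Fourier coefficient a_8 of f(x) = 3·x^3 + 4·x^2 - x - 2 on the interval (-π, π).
a_8 = (1/π) ∫_{-π}^{π} f(x)·cos(8x) dx.
Evaluate the integral (use parity and integration by parts as needed): a_8 = 1/4.

Final answer: 1/4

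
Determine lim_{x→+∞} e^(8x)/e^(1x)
This is an ∞/∞ indeterminate form as x → +∞.
Rewrite e^(8x)/e^(1x) = e^((8−1)x) = e^(7x); the exponent coefficient is 7 > 0 so e^(7x) → ∞.
Limit = ∞.

Final answer: ∞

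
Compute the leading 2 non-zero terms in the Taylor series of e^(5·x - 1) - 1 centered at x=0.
5·x·e^(-1) - 1 + e^(-1)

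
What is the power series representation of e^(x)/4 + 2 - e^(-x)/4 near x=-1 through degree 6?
(-e^(2) + 1 + 8·e)·e^(-1)/4 + (1 + e^(2))·e^(-1)·(x + 1)/4 + (1 - e^(2))·e^(-1)·(x + 1)^2/8 + (1 + e^(2))·e^(-1)·(x + 1)^3/24 + (1 - e^(2))·e^(-1)·(x + 1)^4/96 + (1 + e^(2))·e^(-1)·(x + 1)^5/480 + (1 - e^(2))·e^(-1)·(x + 1)^6/2880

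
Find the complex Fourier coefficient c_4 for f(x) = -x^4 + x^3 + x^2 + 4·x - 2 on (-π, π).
Compute the real Fourier coefficients first: a_4 = 7/16 - π^2/2, b_4 = -π^2/2 - 29/16.
Then c_4 = (a_4 − i·b_4)/2 = -π^2/4 + 7/32 + 29·i/32 + i·π^2/4.

Final answer: -π^2/4 + 7/32 + 29·i/32 + i·π^2/4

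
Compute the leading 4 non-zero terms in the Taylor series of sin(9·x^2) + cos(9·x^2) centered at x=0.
-243·x^6/2 - 81·x^4/2 + 9·x^2 + 1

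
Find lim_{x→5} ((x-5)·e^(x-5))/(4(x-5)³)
Both numerator and denominator → 0 as x → 5; this is a 0/0 indeterminate form.
Expand each to leading order near x = 5: numerator ~ (x - 5), denominator ~ 4·(x - 5)^3.
The limit of the ratio is ∞.

Final answer: ∞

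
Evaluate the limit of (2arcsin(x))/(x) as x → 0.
Both numerator and denominator → 0 as x → 0; this is a 0/0 indeterminate form.
Expand each to leading order near x = 0: numerator ~ 2·x, denominator ~ x.
The limit of the ratio is 2.

Final answer: 2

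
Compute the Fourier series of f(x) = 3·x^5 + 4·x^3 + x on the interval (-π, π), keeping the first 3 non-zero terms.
(-112·π^2 + 6·π^4 + 674)·sin(x) + (-3·π^4 - 35/2 + 11·π^2)·sin(2·x) + (-16·π^2/9 + 50/27 + 2·π^4)·sin(3·x)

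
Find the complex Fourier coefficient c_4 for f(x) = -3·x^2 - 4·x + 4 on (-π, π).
Compute the real Fourier coefficients first: a_4 = -3/4, b_4 = 2.
Then c_4 = (a_4 − i·b_4)/2 = -3/8 - i.

Final answer: -3/8 - i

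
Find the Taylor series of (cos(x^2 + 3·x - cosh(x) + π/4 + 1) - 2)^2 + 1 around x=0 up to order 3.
x^3·(-2 + √(2)/2)^2·(3·√(2)/(-2 + √(2)/2) + 15/(-2 + √(2)/2)^2) + x^2·(-2 + √(2)/2)^2·(9/(2·(-2 + √(2)/2)^2) - 5·√(2)/(-2 + √(2)/2)) - 3·√(2)·x·(-2 + √(2)/2) + 1 + (-2 + √(2)/2)^2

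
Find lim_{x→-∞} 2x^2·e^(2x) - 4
The product is a 0·∞ indeterminate form at x → -∞.
Rewrite the product as 2x^2 / e^(-2x) (an ∞/∞ form) and apply L'Hôpital, or use the standard hierarchy e^(2|x|) ≫ |x^2| as x → -∞.
The indeterminate product → 0, so the limit = -4.

Final answer: -4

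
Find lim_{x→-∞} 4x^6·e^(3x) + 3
The product is a 0·∞ indeterminate form at x → -∞.
Rewrite the product as 4x^6 / e^(-3x) (an ∞/∞ form) and apply L'Hôpital, or use the standard hierarchy e^(3|x|) ≫ |x^6| as x → -∞.
The indeterminate product → 0, so the limit = 3.

Final answer: 3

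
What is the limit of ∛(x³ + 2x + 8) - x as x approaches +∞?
This is an ∞ − ∞ indeterminate form.
Multiply by (A² + AB + B²)/(A² + AB + B²) where A = ∛(x³+2x + 8), B = x to use A³ − B³ = (A−B)(A²+AB+B²); the x³ terms cancel, leaving (2x + 8)/(A²+AB+B²) with denominator ~ 3x², so the limit is 0.
Limit = 0.

Final answer: 0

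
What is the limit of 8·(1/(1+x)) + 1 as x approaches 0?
Direct substitution at x = 0 gives 9.

Final answer: 9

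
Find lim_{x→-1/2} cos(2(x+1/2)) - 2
Direct substitution at x = -1/2 gives -1.

Final answer: -1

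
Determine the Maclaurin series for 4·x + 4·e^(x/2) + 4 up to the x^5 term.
x^5/960 + x^4/96 + x^3/12 + x^2/2 + 6·x + 8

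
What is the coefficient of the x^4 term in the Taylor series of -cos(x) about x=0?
Expand to order 4: -cos(x) = -x^4/24 + x^2/2 - 1 + O(x^5).
The coefficient of x^4 is -1/24.

Final answer: -1/24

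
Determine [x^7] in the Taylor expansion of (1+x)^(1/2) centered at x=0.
Expand to order 7: (1+x)^(1/2) = 33·x^7/2048 - 21·x^6/1024 + 7·x^5/256 - 5·x^4/128 + x^3/16 - x^2/8 + x/2 + 1 + O(x^8).
The coefficient of x^7 is 33/2048.

Final answer: 33/2048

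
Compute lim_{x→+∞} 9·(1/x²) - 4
Evaluate the dominant behaviour as x → +∞; each term tends to a finite value or vanishes.
Limit = -4.

Final answer: -4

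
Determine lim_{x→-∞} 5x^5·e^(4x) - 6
The product is a 0·∞ indeterminate form at x → -∞.
Rewrite the product as 5x^5 / e^(-4x) (an ∞/∞ form) and apply L'Hôpital, or use the standard hierarchy e^(4|x|) ≫ |x^5| as x → -∞.
The indeterminate product → 0, so the limit = -6.

Final answer: -6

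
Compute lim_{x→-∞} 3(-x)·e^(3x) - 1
The product is a 0·∞ indeterminate form at x → -∞.
Rewrite the product as 3(-x) / e^(-3x) (an ∞/∞ form) and apply L'Hôpital, or use the standard hierarchy e^(3|x|) ≫ |(-x)| as x → -∞.
The indeterminate product → 0, so the limit = -1.

Final answer: -1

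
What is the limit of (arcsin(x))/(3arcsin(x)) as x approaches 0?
Both numerator and denominator → 0 as x → 0; this is a 0/0 indeterminate form.
Expand each to leading order near x = 0: numerator ~ x, denominator ~ 3·x.
The limit of the ratio is 1/3.

Final answer: 1/3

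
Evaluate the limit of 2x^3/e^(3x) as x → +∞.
This is an ∞/∞ indeterminate form as x → +∞.
The exponential denominator e^(3x) dominates the polynomial numerator (e^x ≫ x^3 as x → ∞), so the quotient → 0.
Limit = 0.

Final answer: 0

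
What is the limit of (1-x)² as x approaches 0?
Direct substitution at x = 0 gives 1.

Final answer: 1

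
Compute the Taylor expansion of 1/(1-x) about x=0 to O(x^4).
x^3 + x^2 + x + 1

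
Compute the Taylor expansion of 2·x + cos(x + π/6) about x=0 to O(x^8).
x^7/10080 - √(3)·x^6/1440 - x^5/240 + √(3)·x^4/48 + x^3/12 - √(3)·x^2/4 + 3·x/2 + √(3)/2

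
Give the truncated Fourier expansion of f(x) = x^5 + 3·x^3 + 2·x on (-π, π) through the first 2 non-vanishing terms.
(-34·π^2 + 2·π^4 + 208)·sin(x) + (-π^4 - 5 + 2·π^2)·sin(2·x)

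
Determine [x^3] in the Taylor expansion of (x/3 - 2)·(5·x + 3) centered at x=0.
Expand to order 3: (x/3 - 2)·(5·x + 3) = 5·x^2/3 - 9·x - 6 + O(x^4).
The coefficient of x^3 is 0.

Final answer: 0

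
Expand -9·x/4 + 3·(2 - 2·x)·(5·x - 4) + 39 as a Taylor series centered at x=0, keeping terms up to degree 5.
-30·x^2 + 207·x/4 + 15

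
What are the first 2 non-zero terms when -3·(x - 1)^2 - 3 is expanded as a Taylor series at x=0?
6·x - 6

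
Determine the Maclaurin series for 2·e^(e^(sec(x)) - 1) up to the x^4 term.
x^4·(2·e^(e)/3 + e^(1 + e)/4) + x^2·e^(e) + 2·e^(-1 + e)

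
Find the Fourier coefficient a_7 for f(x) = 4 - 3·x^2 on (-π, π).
a_7 = (1/π) ∫_{-π}^{π} f(x)·cos(7x) dx.
Evaluate the integral (use parity and integration by parts as needed): a_7 = 12/49.

Final answer: 12/49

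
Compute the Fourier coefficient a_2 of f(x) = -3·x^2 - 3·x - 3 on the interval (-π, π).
a_2 = (1/π) ∫_{-π}^{π} f(x)·cos(2x) dx.
Evaluate the integral (use parity and integration by parts as needed): a_2 = -3.

Final answer: -3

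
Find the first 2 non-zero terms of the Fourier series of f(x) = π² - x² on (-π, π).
4·cos(x) + 2·π^2/3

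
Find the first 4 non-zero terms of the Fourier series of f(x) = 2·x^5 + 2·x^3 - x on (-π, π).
(-76·π^2 + 4·π^4 + 454)·sin(x) + (-2·π^4 - 11 + 8·π^2)·sin(2·x) + (-44·π^2/27 + 34/81 + 4·π^4/3)·sin(3·x) + (-π^4 + 13/32 + π^2/4)·sin(4·x)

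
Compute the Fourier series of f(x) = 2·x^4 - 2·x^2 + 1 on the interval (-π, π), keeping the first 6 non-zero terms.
(104 - 16·π^2)·cos(x) + (-8 + 4·π^2)·cos(2·x) + (56/27 - 16·π^2/9)·cos(3·x) + (-7/8 + π^2)·cos(4·x) + (296/625 - 16·π^2/25)·cos(5·x) - 2·π^2/3 + 1 + 2·π^4/5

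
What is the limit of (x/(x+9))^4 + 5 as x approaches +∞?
As x → +∞: x/(x+9) = 1/(1 + 9/x) → 1, and the 4th power of a limit-1 base also → 1; with the additive constant, 1 + 5 = 6.
Limit = 6.

Final answer: 6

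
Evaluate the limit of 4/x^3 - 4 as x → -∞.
Evaluate the dominant behaviour as x → -∞; each term tends to a finite value or vanishes.
Limit = -4.

Final answer: -4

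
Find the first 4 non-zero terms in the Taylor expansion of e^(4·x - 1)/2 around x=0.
16·x^3·e^(-1)/3 + 4·x^2·e^(-1) + 2·x·e^(-1) + e^(-1)/2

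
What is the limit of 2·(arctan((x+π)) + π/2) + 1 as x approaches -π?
Direct substitution at x = -π gives 1 + π.

Final answer: 1 + π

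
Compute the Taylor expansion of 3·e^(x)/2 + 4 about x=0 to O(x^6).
x^5/80 + x^4/16 + x^3/4 + 3·x^2/4 + 3·x/2 + 11/2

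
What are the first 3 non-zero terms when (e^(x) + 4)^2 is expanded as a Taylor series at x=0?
6·x^2 + 10·x + 25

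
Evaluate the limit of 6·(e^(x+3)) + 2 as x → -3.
Direct substitution at x = -3 gives 8.

Final answer: 8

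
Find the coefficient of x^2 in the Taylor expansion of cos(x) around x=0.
Expand to order 2: cos(x) = 1 - x^2/2 + O(x^3).
The coefficient of x^2 is -1/2.

Final answer: -1/2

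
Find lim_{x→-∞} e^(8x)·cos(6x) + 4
Evaluate the dominant behaviour as x → -∞; each term tends to a finite value or vanishes.
Limit = 4.

Final answer: 4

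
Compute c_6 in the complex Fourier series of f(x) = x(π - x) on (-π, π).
Compute the real Fourier coefficients first: a_6 = -1/9, b_6 = -π/3.
Then c_6 = (a_6 − i·b_6)/2 = -1/18 + i·π/6.

Final answer: -1/18 + i·π/6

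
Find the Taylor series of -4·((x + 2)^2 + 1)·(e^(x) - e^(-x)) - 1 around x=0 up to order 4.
-16·x^4/3 - 44·x^3/3 - 32·x^2 - 40·x - 1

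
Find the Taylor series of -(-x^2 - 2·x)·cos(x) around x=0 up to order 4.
-x^4/2 - x^3 + x^2 + 2·x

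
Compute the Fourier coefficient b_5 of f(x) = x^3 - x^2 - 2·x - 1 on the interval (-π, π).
b_5 = (1/π) ∫_{-π}^{π} f(x)·sin(5x) dx.
Evaluate the integral (use parity and integration by parts as needed): b_5 = -112/125 + 2·π^2/5.

Final answer: -112/125 + 2·π^2/5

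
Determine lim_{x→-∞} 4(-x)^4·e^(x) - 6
The product is a 0·∞ indeterminate form at x → -∞.
Rewrite the product as 4(-x)^4 / e^(-x) (an ∞/∞ form) and apply L'Hôpital, or use the standard hierarchy e^(|x|) ≫ |(-x)^4| as x → -∞.
The indeterminate product → 0, so the limit = -6.

Final answer: -6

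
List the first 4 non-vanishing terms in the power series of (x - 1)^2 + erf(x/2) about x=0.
-x^3/(12·√(π)) + x^2 + x·(-2 + 1/√(π)) + 1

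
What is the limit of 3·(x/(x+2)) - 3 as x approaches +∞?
Evaluate the dominant behaviour as x → +∞; each term tends to a finite value or vanishes.
Limit = 0.

Final answer: 0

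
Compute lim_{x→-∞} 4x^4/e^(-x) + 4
The quotient is an ∞/∞ indeterminate form as x → -∞.
Compare growth rates of the dominant terms (exponentials ≫ polynomials ≫ logarithms), or apply L'Hôpital's rule; the quotient → 0.
Adding the constant: 0 + 4 = 4. Limit = 4.

Final answer: 4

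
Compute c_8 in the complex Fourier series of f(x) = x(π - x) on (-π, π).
Compute the real Fourier coefficients first: a_8 = -1/16, b_8 = -π/4.
Then c_8 = (a_8 − i·b_8)/2 = -1/32 + i·π/8.

Final answer: -1/32 + i·π/8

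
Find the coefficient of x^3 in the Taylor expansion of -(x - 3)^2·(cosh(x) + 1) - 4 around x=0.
Expand to order 3: -(x - 3)^2·(cosh(x) + 1) - 4 = 3·x^3 - 13·x^2/2 + 12·x - 22 + O(x^4).
The coefficient of x^3 is 3.

Final answer: 3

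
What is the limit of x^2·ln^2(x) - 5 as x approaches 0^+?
The product is a 0·∞ indeterminate form at x → 0⁺.
Rewrite the product as ln^2(x) / x^(-2) and apply L'Hôpital, or use the standard hierarchy x^(-2) ≫ |ln x|^2 as x → 0⁺.
The indeterminate product → 0, so the limit = -5.

Final answer: -5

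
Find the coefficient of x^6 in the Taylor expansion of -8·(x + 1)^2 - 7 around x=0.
Expand to order 6: -8·(x + 1)^2 - 7 = -8·x^2 - 16·x - 15 + O(x^7).
The coefficient of x^6 is 0.

Final answer: 0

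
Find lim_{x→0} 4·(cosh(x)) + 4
Direct substitution at x = 0 gives 8.

Final answer: 8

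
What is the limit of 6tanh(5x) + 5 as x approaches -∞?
Evaluate the dominant behaviour as x → -∞; each term tends to a finite value or vanishes.
Limit = -1.

Final answer: -1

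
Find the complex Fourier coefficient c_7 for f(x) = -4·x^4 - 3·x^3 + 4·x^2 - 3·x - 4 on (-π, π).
Compute the real Fourier coefficients first: a_7 = -976/2401 + 32·π^2/49, b_7 = -6·π^2/7 - 258/343.
Then c_7 = (a_7 − i·b_7)/2 = -488/2401 + 16·π^2/49 + 129·i/343 + 3·i·π^2/7.

Final answer: -488/2401 + 16·π^2/49 + 129·i/343 + 3·i·π^2/7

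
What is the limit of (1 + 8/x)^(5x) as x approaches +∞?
As x → +∞: write (1 + 8/x)^(5x) = ((1 + 8/x)^x)^5 → (e^8)^5 = e^40.
Limit = e^(40).

Final answer: e^(40)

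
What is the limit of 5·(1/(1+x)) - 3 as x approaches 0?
Direct substitution at x = 0 gives 2.

Final answer: 2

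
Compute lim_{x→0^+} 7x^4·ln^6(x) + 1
The product is a 0·∞ indeterminate form at x → 0⁺.
Rewrite the product as 7·ln^6(x) / x^(-4) and apply L'Hôpital, or use the standard hierarchy x^(-4) ≫ |ln x|^6 as x → 0⁺.
The indeterminate product → 0, so the limit = 1.

Final answer: 1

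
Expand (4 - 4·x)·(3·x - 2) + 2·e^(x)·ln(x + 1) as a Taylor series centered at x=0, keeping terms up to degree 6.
-7·x^6/72 + 3·x^5/20 + 2·x^3/3 - 11·x^2 + 22·x - 8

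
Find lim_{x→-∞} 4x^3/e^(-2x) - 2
The quotient is an ∞/∞ indeterminate form as x → -∞.
Compare growth rates of the dominant terms (exponentials ≫ polynomials ≫ logarithms), or apply L'Hôpital's rule; the quotient → 0.
Adding the constant: 0 - 2 = -2. Limit = -2.

Final answer: -2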